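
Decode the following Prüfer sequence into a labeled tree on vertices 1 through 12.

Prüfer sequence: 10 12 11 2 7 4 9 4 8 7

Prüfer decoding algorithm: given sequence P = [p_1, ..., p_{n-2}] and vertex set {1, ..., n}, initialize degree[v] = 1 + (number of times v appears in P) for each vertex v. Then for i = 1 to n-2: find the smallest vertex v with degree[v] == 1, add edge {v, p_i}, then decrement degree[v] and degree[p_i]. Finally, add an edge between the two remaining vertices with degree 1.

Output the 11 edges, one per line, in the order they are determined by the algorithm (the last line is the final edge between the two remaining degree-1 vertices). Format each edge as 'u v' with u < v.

Answer: 1 10
3 12
5 11
2 6
2 7
4 10
9 11
4 9
4 8
7 8
7 12

Derivation:
Initial degrees: {1:1, 2:2, 3:1, 4:3, 5:1, 6:1, 7:3, 8:2, 9:2, 10:2, 11:2, 12:2}
Step 1: smallest deg-1 vertex = 1, p_1 = 10. Add edge {1,10}. Now deg[1]=0, deg[10]=1.
Step 2: smallest deg-1 vertex = 3, p_2 = 12. Add edge {3,12}. Now deg[3]=0, deg[12]=1.
Step 3: smallest deg-1 vertex = 5, p_3 = 11. Add edge {5,11}. Now deg[5]=0, deg[11]=1.
Step 4: smallest deg-1 vertex = 6, p_4 = 2. Add edge {2,6}. Now deg[6]=0, deg[2]=1.
Step 5: smallest deg-1 vertex = 2, p_5 = 7. Add edge {2,7}. Now deg[2]=0, deg[7]=2.
Step 6: smallest deg-1 vertex = 10, p_6 = 4. Add edge {4,10}. Now deg[10]=0, deg[4]=2.
Step 7: smallest deg-1 vertex = 11, p_7 = 9. Add edge {9,11}. Now deg[11]=0, deg[9]=1.
Step 8: smallest deg-1 vertex = 9, p_8 = 4. Add edge {4,9}. Now deg[9]=0, deg[4]=1.
Step 9: smallest deg-1 vertex = 4, p_9 = 8. Add edge {4,8}. Now deg[4]=0, deg[8]=1.
Step 10: smallest deg-1 vertex = 8, p_10 = 7. Add edge {7,8}. Now deg[8]=0, deg[7]=1.
Final: two remaining deg-1 vertices are 7, 12. Add edge {7,12}.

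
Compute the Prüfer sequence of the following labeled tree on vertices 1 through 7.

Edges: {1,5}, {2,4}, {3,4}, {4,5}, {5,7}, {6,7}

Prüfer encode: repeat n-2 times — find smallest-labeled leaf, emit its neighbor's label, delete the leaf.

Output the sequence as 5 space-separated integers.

Step 1: leaves = {1,2,3,6}. Remove smallest leaf 1, emit neighbor 5.
Step 2: leaves = {2,3,6}. Remove smallest leaf 2, emit neighbor 4.
Step 3: leaves = {3,6}. Remove smallest leaf 3, emit neighbor 4.
Step 4: leaves = {4,6}. Remove smallest leaf 4, emit neighbor 5.
Step 5: leaves = {5,6}. Remove smallest leaf 5, emit neighbor 7.
Done: 2 vertices remain (6, 7). Sequence = [5 4 4 5 7]

Answer: 5 4 4 5 7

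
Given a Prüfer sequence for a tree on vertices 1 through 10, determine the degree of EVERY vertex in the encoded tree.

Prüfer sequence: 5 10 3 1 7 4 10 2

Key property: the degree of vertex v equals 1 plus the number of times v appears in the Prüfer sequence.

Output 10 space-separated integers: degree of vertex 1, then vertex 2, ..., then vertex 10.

Answer: 2 2 2 2 2 1 2 1 1 3

Derivation:
p_1 = 5: count[5] becomes 1
p_2 = 10: count[10] becomes 1
p_3 = 3: count[3] becomes 1
p_4 = 1: count[1] becomes 1
p_5 = 7: count[7] becomes 1
p_6 = 4: count[4] becomes 1
p_7 = 10: count[10] becomes 2
p_8 = 2: count[2] becomes 1
Degrees (1 + count): deg[1]=1+1=2, deg[2]=1+1=2, deg[3]=1+1=2, deg[4]=1+1=2, deg[5]=1+1=2, deg[6]=1+0=1, deg[7]=1+1=2, deg[8]=1+0=1, deg[9]=1+0=1, deg[10]=1+2=3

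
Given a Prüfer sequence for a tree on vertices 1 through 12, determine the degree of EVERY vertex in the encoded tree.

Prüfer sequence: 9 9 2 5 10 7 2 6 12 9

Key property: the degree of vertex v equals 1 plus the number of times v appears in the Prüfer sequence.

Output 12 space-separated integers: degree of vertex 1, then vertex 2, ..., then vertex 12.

p_1 = 9: count[9] becomes 1
p_2 = 9: count[9] becomes 2
p_3 = 2: count[2] becomes 1
p_4 = 5: count[5] becomes 1
p_5 = 10: count[10] becomes 1
p_6 = 7: count[7] becomes 1
p_7 = 2: count[2] becomes 2
p_8 = 6: count[6] becomes 1
p_9 = 12: count[12] becomes 1
p_10 = 9: count[9] becomes 3
Degrees (1 + count): deg[1]=1+0=1, deg[2]=1+2=3, deg[3]=1+0=1, deg[4]=1+0=1, deg[5]=1+1=2, deg[6]=1+1=2, deg[7]=1+1=2, deg[8]=1+0=1, deg[9]=1+3=4, deg[10]=1+1=2, deg[11]=1+0=1, deg[12]=1+1=2

Answer: 1 3 1 1 2 2 2 1 4 2 1 2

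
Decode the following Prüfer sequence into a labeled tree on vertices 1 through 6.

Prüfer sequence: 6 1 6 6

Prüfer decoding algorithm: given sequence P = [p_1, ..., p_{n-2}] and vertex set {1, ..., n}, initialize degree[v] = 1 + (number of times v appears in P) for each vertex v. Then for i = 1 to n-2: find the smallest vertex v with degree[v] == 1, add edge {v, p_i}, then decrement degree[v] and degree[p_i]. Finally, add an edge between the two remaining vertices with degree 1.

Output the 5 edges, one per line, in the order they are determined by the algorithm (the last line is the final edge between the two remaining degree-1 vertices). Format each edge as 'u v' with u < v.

Answer: 2 6
1 3
1 6
4 6
5 6

Derivation:
Initial degrees: {1:2, 2:1, 3:1, 4:1, 5:1, 6:4}
Step 1: smallest deg-1 vertex = 2, p_1 = 6. Add edge {2,6}. Now deg[2]=0, deg[6]=3.
Step 2: smallest deg-1 vertex = 3, p_2 = 1. Add edge {1,3}. Now deg[3]=0, deg[1]=1.
Step 3: smallest deg-1 vertex = 1, p_3 = 6. Add edge {1,6}. Now deg[1]=0, deg[6]=2.
Step 4: smallest deg-1 vertex = 4, p_4 = 6. Add edge {4,6}. Now deg[4]=0, deg[6]=1.
Final: two remaining deg-1 vertices are 5, 6. Add edge {5,6}.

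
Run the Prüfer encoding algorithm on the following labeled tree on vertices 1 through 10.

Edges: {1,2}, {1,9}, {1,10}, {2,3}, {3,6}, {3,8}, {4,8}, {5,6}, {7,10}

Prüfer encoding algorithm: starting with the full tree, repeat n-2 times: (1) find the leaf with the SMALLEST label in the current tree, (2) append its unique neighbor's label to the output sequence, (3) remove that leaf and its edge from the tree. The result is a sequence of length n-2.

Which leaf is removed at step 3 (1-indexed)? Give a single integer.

Step 1: current leaves = {4,5,7,9}. Remove leaf 4 (neighbor: 8).
Step 2: current leaves = {5,7,8,9}. Remove leaf 5 (neighbor: 6).
Step 3: current leaves = {6,7,8,9}. Remove leaf 6 (neighbor: 3).

Answer: 6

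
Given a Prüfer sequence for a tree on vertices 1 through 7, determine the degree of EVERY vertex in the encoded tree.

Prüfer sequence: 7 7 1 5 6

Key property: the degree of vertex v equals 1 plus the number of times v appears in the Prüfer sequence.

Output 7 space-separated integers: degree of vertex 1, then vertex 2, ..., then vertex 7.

p_1 = 7: count[7] becomes 1
p_2 = 7: count[7] becomes 2
p_3 = 1: count[1] becomes 1
p_4 = 5: count[5] becomes 1
p_5 = 6: count[6] becomes 1
Degrees (1 + count): deg[1]=1+1=2, deg[2]=1+0=1, deg[3]=1+0=1, deg[4]=1+0=1, deg[5]=1+1=2, deg[6]=1+1=2, deg[7]=1+2=3

Answer: 2 1 1 1 2 2 3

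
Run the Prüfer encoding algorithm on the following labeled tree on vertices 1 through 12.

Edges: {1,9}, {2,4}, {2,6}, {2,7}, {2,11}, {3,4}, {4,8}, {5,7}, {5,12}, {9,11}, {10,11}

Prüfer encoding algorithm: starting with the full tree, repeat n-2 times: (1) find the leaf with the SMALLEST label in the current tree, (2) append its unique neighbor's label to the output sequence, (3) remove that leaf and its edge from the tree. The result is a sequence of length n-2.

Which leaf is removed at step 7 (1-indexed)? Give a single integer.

Answer: 10

Derivation:
Step 1: current leaves = {1,3,6,8,10,12}. Remove leaf 1 (neighbor: 9).
Step 2: current leaves = {3,6,8,9,10,12}. Remove leaf 3 (neighbor: 4).
Step 3: current leaves = {6,8,9,10,12}. Remove leaf 6 (neighbor: 2).
Step 4: current leaves = {8,9,10,12}. Remove leaf 8 (neighbor: 4).
Step 5: current leaves = {4,9,10,12}. Remove leaf 4 (neighbor: 2).
Step 6: current leaves = {9,10,12}. Remove leaf 9 (neighbor: 11).
Step 7: current leaves = {10,12}. Remove leaf 10 (neighbor: 11).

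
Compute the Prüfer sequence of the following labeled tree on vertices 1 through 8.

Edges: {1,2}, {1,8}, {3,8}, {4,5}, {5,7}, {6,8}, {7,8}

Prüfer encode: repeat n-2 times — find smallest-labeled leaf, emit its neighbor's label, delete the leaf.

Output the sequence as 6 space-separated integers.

Step 1: leaves = {2,3,4,6}. Remove smallest leaf 2, emit neighbor 1.
Step 2: leaves = {1,3,4,6}. Remove smallest leaf 1, emit neighbor 8.
Step 3: leaves = {3,4,6}. Remove smallest leaf 3, emit neighbor 8.
Step 4: leaves = {4,6}. Remove smallest leaf 4, emit neighbor 5.
Step 5: leaves = {5,6}. Remove smallest leaf 5, emit neighbor 7.
Step 6: leaves = {6,7}. Remove smallest leaf 6, emit neighbor 8.
Done: 2 vertices remain (7, 8). Sequence = [1 8 8 5 7 8]

Answer: 1 8 8 5 7 8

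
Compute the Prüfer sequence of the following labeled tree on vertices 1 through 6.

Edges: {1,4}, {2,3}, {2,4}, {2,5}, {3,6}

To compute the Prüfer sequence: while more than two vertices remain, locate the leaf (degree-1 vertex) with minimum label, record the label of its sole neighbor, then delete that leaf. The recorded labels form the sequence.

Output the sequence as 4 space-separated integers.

Step 1: leaves = {1,5,6}. Remove smallest leaf 1, emit neighbor 4.
Step 2: leaves = {4,5,6}. Remove smallest leaf 4, emit neighbor 2.
Step 3: leaves = {5,6}. Remove smallest leaf 5, emit neighbor 2.
Step 4: leaves = {2,6}. Remove smallest leaf 2, emit neighbor 3.
Done: 2 vertices remain (3, 6). Sequence = [4 2 2 3]

Answer: 4 2 2 3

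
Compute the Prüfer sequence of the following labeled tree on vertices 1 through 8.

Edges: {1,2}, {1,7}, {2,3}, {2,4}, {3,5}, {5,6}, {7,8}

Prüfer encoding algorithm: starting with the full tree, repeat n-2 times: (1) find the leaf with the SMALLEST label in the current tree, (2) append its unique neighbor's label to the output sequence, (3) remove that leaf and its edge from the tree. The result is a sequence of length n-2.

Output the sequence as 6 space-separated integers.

Answer: 2 5 3 2 1 7

Derivation:
Step 1: leaves = {4,6,8}. Remove smallest leaf 4, emit neighbor 2.
Step 2: leaves = {6,8}. Remove smallest leaf 6, emit neighbor 5.
Step 3: leaves = {5,8}. Remove smallest leaf 5, emit neighbor 3.
Step 4: leaves = {3,8}. Remove smallest leaf 3, emit neighbor 2.
Step 5: leaves = {2,8}. Remove smallest leaf 2, emit neighbor 1.
Step 6: leaves = {1,8}. Remove smallest leaf 1, emit neighbor 7.
Done: 2 vertices remain (7, 8). Sequence = [2 5 3 2 1 7]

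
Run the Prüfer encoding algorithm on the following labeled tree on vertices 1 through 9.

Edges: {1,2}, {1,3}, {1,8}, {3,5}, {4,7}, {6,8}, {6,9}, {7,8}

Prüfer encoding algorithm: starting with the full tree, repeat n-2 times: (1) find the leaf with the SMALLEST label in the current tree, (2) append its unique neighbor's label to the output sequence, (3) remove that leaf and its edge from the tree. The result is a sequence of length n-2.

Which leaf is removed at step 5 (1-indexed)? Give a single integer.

Step 1: current leaves = {2,4,5,9}. Remove leaf 2 (neighbor: 1).
Step 2: current leaves = {4,5,9}. Remove leaf 4 (neighbor: 7).
Step 3: current leaves = {5,7,9}. Remove leaf 5 (neighbor: 3).
Step 4: current leaves = {3,7,9}. Remove leaf 3 (neighbor: 1).
Step 5: current leaves = {1,7,9}. Remove leaf 1 (neighbor: 8).

Answer: 1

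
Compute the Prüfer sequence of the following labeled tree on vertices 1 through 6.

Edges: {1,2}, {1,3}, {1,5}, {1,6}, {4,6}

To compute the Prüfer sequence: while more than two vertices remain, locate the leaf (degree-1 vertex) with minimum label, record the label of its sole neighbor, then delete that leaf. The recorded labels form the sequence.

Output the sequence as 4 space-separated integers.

Answer: 1 1 6 1

Derivation:
Step 1: leaves = {2,3,4,5}. Remove smallest leaf 2, emit neighbor 1.
Step 2: leaves = {3,4,5}. Remove smallest leaf 3, emit neighbor 1.
Step 3: leaves = {4,5}. Remove smallest leaf 4, emit neighbor 6.
Step 4: leaves = {5,6}. Remove smallest leaf 5, emit neighbor 1.
Done: 2 vertices remain (1, 6). Sequence = [1 1 6 1]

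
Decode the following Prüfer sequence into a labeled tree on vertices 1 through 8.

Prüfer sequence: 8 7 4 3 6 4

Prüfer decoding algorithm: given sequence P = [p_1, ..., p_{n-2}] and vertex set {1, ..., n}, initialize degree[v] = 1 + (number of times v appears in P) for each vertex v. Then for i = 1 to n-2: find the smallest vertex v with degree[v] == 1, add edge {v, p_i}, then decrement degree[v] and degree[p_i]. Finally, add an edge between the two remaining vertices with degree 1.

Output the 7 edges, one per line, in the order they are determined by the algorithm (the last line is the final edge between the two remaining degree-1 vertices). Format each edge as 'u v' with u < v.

Initial degrees: {1:1, 2:1, 3:2, 4:3, 5:1, 6:2, 7:2, 8:2}
Step 1: smallest deg-1 vertex = 1, p_1 = 8. Add edge {1,8}. Now deg[1]=0, deg[8]=1.
Step 2: smallest deg-1 vertex = 2, p_2 = 7. Add edge {2,7}. Now deg[2]=0, deg[7]=1.
Step 3: smallest deg-1 vertex = 5, p_3 = 4. Add edge {4,5}. Now deg[5]=0, deg[4]=2.
Step 4: smallest deg-1 vertex = 7, p_4 = 3. Add edge {3,7}. Now deg[7]=0, deg[3]=1.
Step 5: smallest deg-1 vertex = 3, p_5 = 6. Add edge {3,6}. Now deg[3]=0, deg[6]=1.
Step 6: smallest deg-1 vertex = 6, p_6 = 4. Add edge {4,6}. Now deg[6]=0, deg[4]=1.
Final: two remaining deg-1 vertices are 4, 8. Add edge {4,8}.

Answer: 1 8
2 7
4 5
3 7
3 6
4 6
4 8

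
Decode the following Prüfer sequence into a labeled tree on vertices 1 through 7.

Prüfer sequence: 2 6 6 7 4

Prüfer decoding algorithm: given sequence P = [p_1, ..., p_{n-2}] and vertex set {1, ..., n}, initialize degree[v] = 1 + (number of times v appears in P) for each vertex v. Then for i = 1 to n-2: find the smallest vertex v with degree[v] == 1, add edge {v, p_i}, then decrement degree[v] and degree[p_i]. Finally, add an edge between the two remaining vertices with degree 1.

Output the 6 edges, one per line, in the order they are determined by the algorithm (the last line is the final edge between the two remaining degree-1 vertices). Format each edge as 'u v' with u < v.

Answer: 1 2
2 6
3 6
5 7
4 6
4 7

Derivation:
Initial degrees: {1:1, 2:2, 3:1, 4:2, 5:1, 6:3, 7:2}
Step 1: smallest deg-1 vertex = 1, p_1 = 2. Add edge {1,2}. Now deg[1]=0, deg[2]=1.
Step 2: smallest deg-1 vertex = 2, p_2 = 6. Add edge {2,6}. Now deg[2]=0, deg[6]=2.
Step 3: smallest deg-1 vertex = 3, p_3 = 6. Add edge {3,6}. Now deg[3]=0, deg[6]=1.
Step 4: smallest deg-1 vertex = 5, p_4 = 7. Add edge {5,7}. Now deg[5]=0, deg[7]=1.
Step 5: smallest deg-1 vertex = 6, p_5 = 4. Add edge {4,6}. Now deg[6]=0, deg[4]=1.
Final: two remaining deg-1 vertices are 4, 7. Add edge {4,7}.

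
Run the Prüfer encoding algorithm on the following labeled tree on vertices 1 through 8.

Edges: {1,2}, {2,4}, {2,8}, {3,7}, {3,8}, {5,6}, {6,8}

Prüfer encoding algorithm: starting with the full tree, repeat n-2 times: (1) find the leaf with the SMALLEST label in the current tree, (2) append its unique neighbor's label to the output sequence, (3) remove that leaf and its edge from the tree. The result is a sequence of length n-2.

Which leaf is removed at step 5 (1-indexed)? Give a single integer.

Step 1: current leaves = {1,4,5,7}. Remove leaf 1 (neighbor: 2).
Step 2: current leaves = {4,5,7}. Remove leaf 4 (neighbor: 2).
Step 3: current leaves = {2,5,7}. Remove leaf 2 (neighbor: 8).
Step 4: current leaves = {5,7}. Remove leaf 5 (neighbor: 6).
Step 5: current leaves = {6,7}. Remove leaf 6 (neighbor: 8).

Answer: 6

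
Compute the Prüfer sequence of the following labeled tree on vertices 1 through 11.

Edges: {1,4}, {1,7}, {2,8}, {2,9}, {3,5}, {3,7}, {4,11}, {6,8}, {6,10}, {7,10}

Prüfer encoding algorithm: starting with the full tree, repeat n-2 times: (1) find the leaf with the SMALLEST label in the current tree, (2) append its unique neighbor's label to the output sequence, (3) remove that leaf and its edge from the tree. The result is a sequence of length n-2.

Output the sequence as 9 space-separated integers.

Step 1: leaves = {5,9,11}. Remove smallest leaf 5, emit neighbor 3.
Step 2: leaves = {3,9,11}. Remove smallest leaf 3, emit neighbor 7.
Step 3: leaves = {9,11}. Remove smallest leaf 9, emit neighbor 2.
Step 4: leaves = {2,11}. Remove smallest leaf 2, emit neighbor 8.
Step 5: leaves = {8,11}. Remove smallest leaf 8, emit neighbor 6.
Step 6: leaves = {6,11}. Remove smallest leaf 6, emit neighbor 10.
Step 7: leaves = {10,11}. Remove smallest leaf 10, emit neighbor 7.
Step 8: leaves = {7,11}. Remove smallest leaf 7, emit neighbor 1.
Step 9: leaves = {1,11}. Remove smallest leaf 1, emit neighbor 4.
Done: 2 vertices remain (4, 11). Sequence = [3 7 2 8 6 10 7 1 4]

Answer: 3 7 2 8 6 10 7 1 4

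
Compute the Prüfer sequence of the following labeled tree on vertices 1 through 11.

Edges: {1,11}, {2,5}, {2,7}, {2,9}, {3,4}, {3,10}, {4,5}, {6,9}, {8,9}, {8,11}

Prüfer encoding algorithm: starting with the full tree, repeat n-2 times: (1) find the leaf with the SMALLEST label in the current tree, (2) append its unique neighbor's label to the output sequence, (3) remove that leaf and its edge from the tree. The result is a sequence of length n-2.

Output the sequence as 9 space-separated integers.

Step 1: leaves = {1,6,7,10}. Remove smallest leaf 1, emit neighbor 11.
Step 2: leaves = {6,7,10,11}. Remove smallest leaf 6, emit neighbor 9.
Step 3: leaves = {7,10,11}. Remove smallest leaf 7, emit neighbor 2.
Step 4: leaves = {10,11}. Remove smallest leaf 10, emit neighbor 3.
Step 5: leaves = {3,11}. Remove smallest leaf 3, emit neighbor 4.
Step 6: leaves = {4,11}. Remove smallest leaf 4, emit neighbor 5.
Step 7: leaves = {5,11}. Remove smallest leaf 5, emit neighbor 2.
Step 8: leaves = {2,11}. Remove smallest leaf 2, emit neighbor 9.
Step 9: leaves = {9,11}. Remove smallest leaf 9, emit neighbor 8.
Done: 2 vertices remain (8, 11). Sequence = [11 9 2 3 4 5 2 9 8]

Answer: 11 9 2 3 4 5 2 9 8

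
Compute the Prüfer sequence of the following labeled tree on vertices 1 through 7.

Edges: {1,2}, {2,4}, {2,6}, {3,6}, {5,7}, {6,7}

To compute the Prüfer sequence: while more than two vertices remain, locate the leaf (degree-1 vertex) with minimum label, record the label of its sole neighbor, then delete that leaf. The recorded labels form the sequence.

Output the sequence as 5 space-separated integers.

Answer: 2 6 2 6 7

Derivation:
Step 1: leaves = {1,3,4,5}. Remove smallest leaf 1, emit neighbor 2.
Step 2: leaves = {3,4,5}. Remove smallest leaf 3, emit neighbor 6.
Step 3: leaves = {4,5}. Remove smallest leaf 4, emit neighbor 2.
Step 4: leaves = {2,5}. Remove smallest leaf 2, emit neighbor 6.
Step 5: leaves = {5,6}. Remove smallest leaf 5, emit neighbor 7.
Done: 2 vertices remain (6, 7). Sequence = [2 6 2 6 7]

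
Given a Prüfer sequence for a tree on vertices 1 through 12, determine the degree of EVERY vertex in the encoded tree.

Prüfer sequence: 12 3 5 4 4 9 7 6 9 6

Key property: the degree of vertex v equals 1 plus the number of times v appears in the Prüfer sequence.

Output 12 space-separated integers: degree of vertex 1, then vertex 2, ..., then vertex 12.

Answer: 1 1 2 3 2 3 2 1 3 1 1 2

Derivation:
p_1 = 12: count[12] becomes 1
p_2 = 3: count[3] becomes 1
p_3 = 5: count[5] becomes 1
p_4 = 4: count[4] becomes 1
p_5 = 4: count[4] becomes 2
p_6 = 9: count[9] becomes 1
p_7 = 7: count[7] becomes 1
p_8 = 6: count[6] becomes 1
p_9 = 9: count[9] becomes 2
p_10 = 6: count[6] becomes 2
Degrees (1 + count): deg[1]=1+0=1, deg[2]=1+0=1, deg[3]=1+1=2, deg[4]=1+2=3, deg[5]=1+1=2, deg[6]=1+2=3, deg[7]=1+1=2, deg[8]=1+0=1, deg[9]=1+2=3, deg[10]=1+0=1, deg[11]=1+0=1, deg[12]=1+1=2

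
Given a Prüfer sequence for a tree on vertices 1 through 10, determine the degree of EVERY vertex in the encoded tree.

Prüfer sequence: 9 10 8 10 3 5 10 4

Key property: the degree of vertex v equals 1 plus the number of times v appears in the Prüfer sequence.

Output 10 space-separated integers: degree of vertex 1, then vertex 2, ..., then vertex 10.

Answer: 1 1 2 2 2 1 1 2 2 4

Derivation:
p_1 = 9: count[9] becomes 1
p_2 = 10: count[10] becomes 1
p_3 = 8: count[8] becomes 1
p_4 = 10: count[10] becomes 2
p_5 = 3: count[3] becomes 1
p_6 = 5: count[5] becomes 1
p_7 = 10: count[10] becomes 3
p_8 = 4: count[4] becomes 1
Degrees (1 + count): deg[1]=1+0=1, deg[2]=1+0=1, deg[3]=1+1=2, deg[4]=1+1=2, deg[5]=1+1=2, deg[6]=1+0=1, deg[7]=1+0=1, deg[8]=1+1=2, deg[9]=1+1=2, deg[10]=1+3=4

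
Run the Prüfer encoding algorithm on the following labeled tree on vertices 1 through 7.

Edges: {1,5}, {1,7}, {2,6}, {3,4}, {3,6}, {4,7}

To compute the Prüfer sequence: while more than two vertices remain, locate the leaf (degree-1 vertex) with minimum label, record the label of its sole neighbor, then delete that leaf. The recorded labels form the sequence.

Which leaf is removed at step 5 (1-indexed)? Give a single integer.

Answer: 3

Derivation:
Step 1: current leaves = {2,5}. Remove leaf 2 (neighbor: 6).
Step 2: current leaves = {5,6}. Remove leaf 5 (neighbor: 1).
Step 3: current leaves = {1,6}. Remove leaf 1 (neighbor: 7).
Step 4: current leaves = {6,7}. Remove leaf 6 (neighbor: 3).
Step 5: current leaves = {3,7}. Remove leaf 3 (neighbor: 4).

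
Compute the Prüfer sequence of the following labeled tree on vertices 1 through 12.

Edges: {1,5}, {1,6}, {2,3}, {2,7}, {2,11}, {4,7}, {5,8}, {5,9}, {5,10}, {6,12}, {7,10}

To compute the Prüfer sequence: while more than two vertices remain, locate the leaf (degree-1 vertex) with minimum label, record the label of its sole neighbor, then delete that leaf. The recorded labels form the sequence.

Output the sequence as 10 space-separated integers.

Step 1: leaves = {3,4,8,9,11,12}. Remove smallest leaf 3, emit neighbor 2.
Step 2: leaves = {4,8,9,11,12}. Remove smallest leaf 4, emit neighbor 7.
Step 3: leaves = {8,9,11,12}. Remove smallest leaf 8, emit neighbor 5.
Step 4: leaves = {9,11,12}. Remove smallest leaf 9, emit neighbor 5.
Step 5: leaves = {11,12}. Remove smallest leaf 11, emit neighbor 2.
Step 6: leaves = {2,12}. Remove smallest leaf 2, emit neighbor 7.
Step 7: leaves = {7,12}. Remove smallest leaf 7, emit neighbor 10.
Step 8: leaves = {10,12}. Remove smallest leaf 10, emit neighbor 5.
Step 9: leaves = {5,12}. Remove smallest leaf 5, emit neighbor 1.
Step 10: leaves = {1,12}. Remove smallest leaf 1, emit neighbor 6.
Done: 2 vertices remain (6, 12). Sequence = [2 7 5 5 2 7 10 5 1 6]

Answer: 2 7 5 5 2 7 10 5 1 6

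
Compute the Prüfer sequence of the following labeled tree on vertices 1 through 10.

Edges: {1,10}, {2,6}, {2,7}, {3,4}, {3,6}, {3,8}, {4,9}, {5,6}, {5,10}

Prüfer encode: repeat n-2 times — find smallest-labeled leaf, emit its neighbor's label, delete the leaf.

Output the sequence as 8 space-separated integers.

Answer: 10 2 6 3 4 3 6 5

Derivation:
Step 1: leaves = {1,7,8,9}. Remove smallest leaf 1, emit neighbor 10.
Step 2: leaves = {7,8,9,10}. Remove smallest leaf 7, emit neighbor 2.
Step 3: leaves = {2,8,9,10}. Remove smallest leaf 2, emit neighbor 6.
Step 4: leaves = {8,9,10}. Remove smallest leaf 8, emit neighbor 3.
Step 5: leaves = {9,10}. Remove smallest leaf 9, emit neighbor 4.
Step 6: leaves = {4,10}. Remove smallest leaf 4, emit neighbor 3.
Step 7: leaves = {3,10}. Remove smallest leaf 3, emit neighbor 6.
Step 8: leaves = {6,10}. Remove smallest leaf 6, emit neighbor 5.
Done: 2 vertices remain (5, 10). Sequence = [10 2 6 3 4 3 6 5]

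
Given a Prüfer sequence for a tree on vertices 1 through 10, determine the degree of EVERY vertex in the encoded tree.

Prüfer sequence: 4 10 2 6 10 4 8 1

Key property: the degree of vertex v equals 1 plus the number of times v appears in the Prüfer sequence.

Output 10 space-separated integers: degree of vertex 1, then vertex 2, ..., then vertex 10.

p_1 = 4: count[4] becomes 1
p_2 = 10: count[10] becomes 1
p_3 = 2: count[2] becomes 1
p_4 = 6: count[6] becomes 1
p_5 = 10: count[10] becomes 2
p_6 = 4: count[4] becomes 2
p_7 = 8: count[8] becomes 1
p_8 = 1: count[1] becomes 1
Degrees (1 + count): deg[1]=1+1=2, deg[2]=1+1=2, deg[3]=1+0=1, deg[4]=1+2=3, deg[5]=1+0=1, deg[6]=1+1=2, deg[7]=1+0=1, deg[8]=1+1=2, deg[9]=1+0=1, deg[10]=1+2=3

Answer: 2 2 1 3 1 2 1 2 1 3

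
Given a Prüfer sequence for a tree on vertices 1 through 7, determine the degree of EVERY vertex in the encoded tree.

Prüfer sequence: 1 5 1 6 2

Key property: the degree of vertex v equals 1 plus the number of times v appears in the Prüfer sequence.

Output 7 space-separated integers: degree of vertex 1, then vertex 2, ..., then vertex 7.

p_1 = 1: count[1] becomes 1
p_2 = 5: count[5] becomes 1
p_3 = 1: count[1] becomes 2
p_4 = 6: count[6] becomes 1
p_5 = 2: count[2] becomes 1
Degrees (1 + count): deg[1]=1+2=3, deg[2]=1+1=2, deg[3]=1+0=1, deg[4]=1+0=1, deg[5]=1+1=2, deg[6]=1+1=2, deg[7]=1+0=1

Answer: 3 2 1 1 2 2 1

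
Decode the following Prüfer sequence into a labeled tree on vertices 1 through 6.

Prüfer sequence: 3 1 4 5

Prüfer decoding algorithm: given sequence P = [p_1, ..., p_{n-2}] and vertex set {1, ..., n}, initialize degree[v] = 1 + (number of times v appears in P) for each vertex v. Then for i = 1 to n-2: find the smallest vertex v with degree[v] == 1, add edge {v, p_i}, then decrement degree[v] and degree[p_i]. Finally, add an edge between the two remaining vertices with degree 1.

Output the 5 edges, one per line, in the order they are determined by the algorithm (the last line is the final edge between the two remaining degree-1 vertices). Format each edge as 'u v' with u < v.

Answer: 2 3
1 3
1 4
4 5
5 6

Derivation:
Initial degrees: {1:2, 2:1, 3:2, 4:2, 5:2, 6:1}
Step 1: smallest deg-1 vertex = 2, p_1 = 3. Add edge {2,3}. Now deg[2]=0, deg[3]=1.
Step 2: smallest deg-1 vertex = 3, p_2 = 1. Add edge {1,3}. Now deg[3]=0, deg[1]=1.
Step 3: smallest deg-1 vertex = 1, p_3 = 4. Add edge {1,4}. Now deg[1]=0, deg[4]=1.
Step 4: smallest deg-1 vertex = 4, p_4 = 5. Add edge {4,5}. Now deg[4]=0, deg[5]=1.
Final: two remaining deg-1 vertices are 5, 6. Add edge {5,6}.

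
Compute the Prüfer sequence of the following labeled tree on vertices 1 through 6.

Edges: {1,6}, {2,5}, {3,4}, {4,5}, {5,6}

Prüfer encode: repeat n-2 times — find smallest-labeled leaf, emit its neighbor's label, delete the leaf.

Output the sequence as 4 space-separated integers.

Answer: 6 5 4 5

Derivation:
Step 1: leaves = {1,2,3}. Remove smallest leaf 1, emit neighbor 6.
Step 2: leaves = {2,3,6}. Remove smallest leaf 2, emit neighbor 5.
Step 3: leaves = {3,6}. Remove smallest leaf 3, emit neighbor 4.
Step 4: leaves = {4,6}. Remove smallest leaf 4, emit neighbor 5.
Done: 2 vertices remain (5, 6). Sequence = [6 5 4 5]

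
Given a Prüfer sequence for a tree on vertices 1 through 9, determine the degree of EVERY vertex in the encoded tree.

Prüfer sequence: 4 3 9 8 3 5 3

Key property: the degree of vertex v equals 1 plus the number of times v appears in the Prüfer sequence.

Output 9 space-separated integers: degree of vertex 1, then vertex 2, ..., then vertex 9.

p_1 = 4: count[4] becomes 1
p_2 = 3: count[3] becomes 1
p_3 = 9: count[9] becomes 1
p_4 = 8: count[8] becomes 1
p_5 = 3: count[3] becomes 2
p_6 = 5: count[5] becomes 1
p_7 = 3: count[3] becomes 3
Degrees (1 + count): deg[1]=1+0=1, deg[2]=1+0=1, deg[3]=1+3=4, deg[4]=1+1=2, deg[5]=1+1=2, deg[6]=1+0=1, deg[7]=1+0=1, deg[8]=1+1=2, deg[9]=1+1=2

Answer: 1 1 4 2 2 1 1 2 2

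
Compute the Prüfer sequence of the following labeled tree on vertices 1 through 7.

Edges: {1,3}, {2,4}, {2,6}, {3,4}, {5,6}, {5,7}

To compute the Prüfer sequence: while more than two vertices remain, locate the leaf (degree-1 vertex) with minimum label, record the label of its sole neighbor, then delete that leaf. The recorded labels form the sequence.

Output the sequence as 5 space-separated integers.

Answer: 3 4 2 6 5

Derivation:
Step 1: leaves = {1,7}. Remove smallest leaf 1, emit neighbor 3.
Step 2: leaves = {3,7}. Remove smallest leaf 3, emit neighbor 4.
Step 3: leaves = {4,7}. Remove smallest leaf 4, emit neighbor 2.
Step 4: leaves = {2,7}. Remove smallest leaf 2, emit neighbor 6.
Step 5: leaves = {6,7}. Remove smallest leaf 6, emit neighbor 5.
Done: 2 vertices remain (5, 7). Sequence = [3 4 2 6 5]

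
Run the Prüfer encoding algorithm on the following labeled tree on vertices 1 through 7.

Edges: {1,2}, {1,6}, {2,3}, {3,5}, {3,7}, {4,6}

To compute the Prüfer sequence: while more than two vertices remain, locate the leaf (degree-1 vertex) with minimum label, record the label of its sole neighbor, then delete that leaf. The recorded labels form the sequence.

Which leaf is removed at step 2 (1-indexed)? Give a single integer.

Step 1: current leaves = {4,5,7}. Remove leaf 4 (neighbor: 6).
Step 2: current leaves = {5,6,7}. Remove leaf 5 (neighbor: 3).

Answer: 5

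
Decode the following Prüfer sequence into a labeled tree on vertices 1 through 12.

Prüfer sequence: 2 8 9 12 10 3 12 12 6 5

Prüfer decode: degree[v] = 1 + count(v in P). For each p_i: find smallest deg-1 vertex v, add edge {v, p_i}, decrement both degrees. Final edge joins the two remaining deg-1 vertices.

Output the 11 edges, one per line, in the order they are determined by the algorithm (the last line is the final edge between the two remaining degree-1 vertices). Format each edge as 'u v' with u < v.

Initial degrees: {1:1, 2:2, 3:2, 4:1, 5:2, 6:2, 7:1, 8:2, 9:2, 10:2, 11:1, 12:4}
Step 1: smallest deg-1 vertex = 1, p_1 = 2. Add edge {1,2}. Now deg[1]=0, deg[2]=1.
Step 2: smallest deg-1 vertex = 2, p_2 = 8. Add edge {2,8}. Now deg[2]=0, deg[8]=1.
Step 3: smallest deg-1 vertex = 4, p_3 = 9. Add edge {4,9}. Now deg[4]=0, deg[9]=1.
Step 4: smallest deg-1 vertex = 7, p_4 = 12. Add edge {7,12}. Now deg[7]=0, deg[12]=3.
Step 5: smallest deg-1 vertex = 8, p_5 = 10. Add edge {8,10}. Now deg[8]=0, deg[10]=1.
Step 6: smallest deg-1 vertex = 9, p_6 = 3. Add edge {3,9}. Now deg[9]=0, deg[3]=1.
Step 7: smallest deg-1 vertex = 3, p_7 = 12. Add edge {3,12}. Now deg[3]=0, deg[12]=2.
Step 8: smallest deg-1 vertex = 10, p_8 = 12. Add edge {10,12}. Now deg[10]=0, deg[12]=1.
Step 9: smallest deg-1 vertex = 11, p_9 = 6. Add edge {6,11}. Now deg[11]=0, deg[6]=1.
Step 10: smallest deg-1 vertex = 6, p_10 = 5. Add edge {5,6}. Now deg[6]=0, deg[5]=1.
Final: two remaining deg-1 vertices are 5, 12. Add edge {5,12}.

Answer: 1 2
2 8
4 9
7 12
8 10
3 9
3 12
10 12
6 11
5 6
5 12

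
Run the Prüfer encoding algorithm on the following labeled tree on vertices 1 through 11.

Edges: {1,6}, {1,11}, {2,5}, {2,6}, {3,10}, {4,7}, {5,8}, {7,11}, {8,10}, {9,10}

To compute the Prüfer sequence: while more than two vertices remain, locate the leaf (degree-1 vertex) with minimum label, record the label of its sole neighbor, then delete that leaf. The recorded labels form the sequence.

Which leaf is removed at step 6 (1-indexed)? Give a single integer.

Answer: 8

Derivation:
Step 1: current leaves = {3,4,9}. Remove leaf 3 (neighbor: 10).
Step 2: current leaves = {4,9}. Remove leaf 4 (neighbor: 7).
Step 3: current leaves = {7,9}. Remove leaf 7 (neighbor: 11).
Step 4: current leaves = {9,11}. Remove leaf 9 (neighbor: 10).
Step 5: current leaves = {10,11}. Remove leaf 10 (neighbor: 8).
Step 6: current leaves = {8,11}. Remove leaf 8 (neighbor: 5).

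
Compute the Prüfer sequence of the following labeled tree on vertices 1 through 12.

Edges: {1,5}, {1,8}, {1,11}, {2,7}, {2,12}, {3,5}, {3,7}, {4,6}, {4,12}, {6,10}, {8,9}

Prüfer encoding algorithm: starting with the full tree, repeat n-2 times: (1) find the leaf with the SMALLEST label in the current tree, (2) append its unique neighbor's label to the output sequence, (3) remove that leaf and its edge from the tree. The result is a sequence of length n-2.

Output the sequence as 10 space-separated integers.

Answer: 8 1 6 4 12 1 5 3 7 2

Derivation:
Step 1: leaves = {9,10,11}. Remove smallest leaf 9, emit neighbor 8.
Step 2: leaves = {8,10,11}. Remove smallest leaf 8, emit neighbor 1.
Step 3: leaves = {10,11}. Remove smallest leaf 10, emit neighbor 6.
Step 4: leaves = {6,11}. Remove smallest leaf 6, emit neighbor 4.
Step 5: leaves = {4,11}. Remove smallest leaf 4, emit neighbor 12.
Step 6: leaves = {11,12}. Remove smallest leaf 11, emit neighbor 1.
Step 7: leaves = {1,12}. Remove smallest leaf 1, emit neighbor 5.
Step 8: leaves = {5,12}. Remove smallest leaf 5, emit neighbor 3.
Step 9: leaves = {3,12}. Remove smallest leaf 3, emit neighbor 7.
Step 10: leaves = {7,12}. Remove smallest leaf 7, emit neighbor 2.
Done: 2 vertices remain (2, 12). Sequence = [8 1 6 4 12 1 5 3 7 2]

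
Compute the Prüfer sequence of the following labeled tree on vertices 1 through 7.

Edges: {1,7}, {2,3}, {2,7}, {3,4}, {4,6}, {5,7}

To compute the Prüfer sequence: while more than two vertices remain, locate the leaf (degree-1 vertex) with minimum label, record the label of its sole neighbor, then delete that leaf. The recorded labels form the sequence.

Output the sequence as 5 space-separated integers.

Step 1: leaves = {1,5,6}. Remove smallest leaf 1, emit neighbor 7.
Step 2: leaves = {5,6}. Remove smallest leaf 5, emit neighbor 7.
Step 3: leaves = {6,7}. Remove smallest leaf 6, emit neighbor 4.
Step 4: leaves = {4,7}. Remove smallest leaf 4, emit neighbor 3.
Step 5: leaves = {3,7}. Remove smallest leaf 3, emit neighbor 2.
Done: 2 vertices remain (2, 7). Sequence = [7 7 4 3 2]

Answer: 7 7 4 3 2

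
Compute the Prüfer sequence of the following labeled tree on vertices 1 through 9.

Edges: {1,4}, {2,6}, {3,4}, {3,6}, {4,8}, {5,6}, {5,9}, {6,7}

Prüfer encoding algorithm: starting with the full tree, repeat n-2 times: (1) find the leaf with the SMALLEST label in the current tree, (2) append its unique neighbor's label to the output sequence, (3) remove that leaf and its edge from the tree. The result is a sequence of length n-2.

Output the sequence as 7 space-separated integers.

Answer: 4 6 6 4 3 6 5

Derivation:
Step 1: leaves = {1,2,7,8,9}. Remove smallest leaf 1, emit neighbor 4.
Step 2: leaves = {2,7,8,9}. Remove smallest leaf 2, emit neighbor 6.
Step 3: leaves = {7,8,9}. Remove smallest leaf 7, emit neighbor 6.
Step 4: leaves = {8,9}. Remove smallest leaf 8, emit neighbor 4.
Step 5: leaves = {4,9}. Remove smallest leaf 4, emit neighbor 3.
Step 6: leaves = {3,9}. Remove smallest leaf 3, emit neighbor 6.
Step 7: leaves = {6,9}. Remove smallest leaf 6, emit neighbor 5.
Done: 2 vertices remain (5, 9). Sequence = [4 6 6 4 3 6 5]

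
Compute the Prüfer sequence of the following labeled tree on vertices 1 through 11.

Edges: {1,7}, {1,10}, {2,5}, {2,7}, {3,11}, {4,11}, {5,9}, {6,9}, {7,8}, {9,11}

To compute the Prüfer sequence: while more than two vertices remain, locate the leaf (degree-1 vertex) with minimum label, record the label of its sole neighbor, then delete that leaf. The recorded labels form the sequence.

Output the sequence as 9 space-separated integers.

Step 1: leaves = {3,4,6,8,10}. Remove smallest leaf 3, emit neighbor 11.
Step 2: leaves = {4,6,8,10}. Remove smallest leaf 4, emit neighbor 11.
Step 3: leaves = {6,8,10,11}. Remove smallest leaf 6, emit neighbor 9.
Step 4: leaves = {8,10,11}. Remove smallest leaf 8, emit neighbor 7.
Step 5: leaves = {10,11}. Remove smallest leaf 10, emit neighbor 1.
Step 6: leaves = {1,11}. Remove smallest leaf 1, emit neighbor 7.
Step 7: leaves = {7,11}. Remove smallest leaf 7, emit neighbor 2.
Step 8: leaves = {2,11}. Remove smallest leaf 2, emit neighbor 5.
Step 9: leaves = {5,11}. Remove smallest leaf 5, emit neighbor 9.
Done: 2 vertices remain (9, 11). Sequence = [11 11 9 7 1 7 2 5 9]

Answer: 11 11 9 7 1 7 2 5 9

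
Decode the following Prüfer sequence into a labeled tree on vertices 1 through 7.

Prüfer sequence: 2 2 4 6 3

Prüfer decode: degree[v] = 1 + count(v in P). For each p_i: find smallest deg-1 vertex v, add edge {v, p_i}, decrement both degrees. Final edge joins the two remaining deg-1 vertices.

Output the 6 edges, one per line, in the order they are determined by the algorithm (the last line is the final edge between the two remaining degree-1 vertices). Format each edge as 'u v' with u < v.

Initial degrees: {1:1, 2:3, 3:2, 4:2, 5:1, 6:2, 7:1}
Step 1: smallest deg-1 vertex = 1, p_1 = 2. Add edge {1,2}. Now deg[1]=0, deg[2]=2.
Step 2: smallest deg-1 vertex = 5, p_2 = 2. Add edge {2,5}. Now deg[5]=0, deg[2]=1.
Step 3: smallest deg-1 vertex = 2, p_3 = 4. Add edge {2,4}. Now deg[2]=0, deg[4]=1.
Step 4: smallest deg-1 vertex = 4, p_4 = 6. Add edge {4,6}. Now deg[4]=0, deg[6]=1.
Step 5: smallest deg-1 vertex = 6, p_5 = 3. Add edge {3,6}. Now deg[6]=0, deg[3]=1.
Final: two remaining deg-1 vertices are 3, 7. Add edge {3,7}.

Answer: 1 2
2 5
2 4
4 6
3 6
3 7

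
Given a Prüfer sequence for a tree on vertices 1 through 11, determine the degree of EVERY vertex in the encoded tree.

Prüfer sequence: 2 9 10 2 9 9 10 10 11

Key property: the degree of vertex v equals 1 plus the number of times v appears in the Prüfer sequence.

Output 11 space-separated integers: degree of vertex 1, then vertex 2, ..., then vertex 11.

p_1 = 2: count[2] becomes 1
p_2 = 9: count[9] becomes 1
p_3 = 10: count[10] becomes 1
p_4 = 2: count[2] becomes 2
p_5 = 9: count[9] becomes 2
p_6 = 9: count[9] becomes 3
p_7 = 10: count[10] becomes 2
p_8 = 10: count[10] becomes 3
p_9 = 11: count[11] becomes 1
Degrees (1 + count): deg[1]=1+0=1, deg[2]=1+2=3, deg[3]=1+0=1, deg[4]=1+0=1, deg[5]=1+0=1, deg[6]=1+0=1, deg[7]=1+0=1, deg[8]=1+0=1, deg[9]=1+3=4, deg[10]=1+3=4, deg[11]=1+1=2

Answer: 1 3 1 1 1 1 1 1 4 4 2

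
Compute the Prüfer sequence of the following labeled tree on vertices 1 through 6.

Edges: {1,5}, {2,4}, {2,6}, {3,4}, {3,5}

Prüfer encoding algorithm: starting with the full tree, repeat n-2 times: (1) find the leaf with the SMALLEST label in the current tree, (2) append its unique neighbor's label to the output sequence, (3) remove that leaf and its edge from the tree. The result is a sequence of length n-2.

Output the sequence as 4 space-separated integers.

Step 1: leaves = {1,6}. Remove smallest leaf 1, emit neighbor 5.
Step 2: leaves = {5,6}. Remove smallest leaf 5, emit neighbor 3.
Step 3: leaves = {3,6}. Remove smallest leaf 3, emit neighbor 4.
Step 4: leaves = {4,6}. Remove smallest leaf 4, emit neighbor 2.
Done: 2 vertices remain (2, 6). Sequence = [5 3 4 2]

Answer: 5 3 4 2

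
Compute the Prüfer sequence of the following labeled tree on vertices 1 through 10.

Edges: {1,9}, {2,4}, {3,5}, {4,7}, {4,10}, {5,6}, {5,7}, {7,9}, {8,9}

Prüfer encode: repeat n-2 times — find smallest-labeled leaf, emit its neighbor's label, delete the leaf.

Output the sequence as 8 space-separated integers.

Answer: 9 4 5 5 7 9 7 4

Derivation:
Step 1: leaves = {1,2,3,6,8,10}. Remove smallest leaf 1, emit neighbor 9.
Step 2: leaves = {2,3,6,8,10}. Remove smallest leaf 2, emit neighbor 4.
Step 3: leaves = {3,6,8,10}. Remove smallest leaf 3, emit neighbor 5.
Step 4: leaves = {6,8,10}. Remove smallest leaf 6, emit neighbor 5.
Step 5: leaves = {5,8,10}. Remove smallest leaf 5, emit neighbor 7.
Step 6: leaves = {8,10}. Remove smallest leaf 8, emit neighbor 9.
Step 7: leaves = {9,10}. Remove smallest leaf 9, emit neighbor 7.
Step 8: leaves = {7,10}. Remove smallest leaf 7, emit neighbor 4.
Done: 2 vertices remain (4, 10). Sequence = [9 4 5 5 7 9 7 4]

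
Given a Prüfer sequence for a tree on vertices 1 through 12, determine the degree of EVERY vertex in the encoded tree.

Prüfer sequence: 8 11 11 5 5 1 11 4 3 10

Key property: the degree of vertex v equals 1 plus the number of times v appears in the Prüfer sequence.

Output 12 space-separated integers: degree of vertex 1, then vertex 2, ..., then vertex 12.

Answer: 2 1 2 2 3 1 1 2 1 2 4 1

Derivation:
p_1 = 8: count[8] becomes 1
p_2 = 11: count[11] becomes 1
p_3 = 11: count[11] becomes 2
p_4 = 5: count[5] becomes 1
p_5 = 5: count[5] becomes 2
p_6 = 1: count[1] becomes 1
p_7 = 11: count[11] becomes 3
p_8 = 4: count[4] becomes 1
p_9 = 3: count[3] becomes 1
p_10 = 10: count[10] becomes 1
Degrees (1 + count): deg[1]=1+1=2, deg[2]=1+0=1, deg[3]=1+1=2, deg[4]=1+1=2, deg[5]=1+2=3, deg[6]=1+0=1, deg[7]=1+0=1, deg[8]=1+1=2, deg[9]=1+0=1, deg[10]=1+1=2, deg[11]=1+3=4, deg[12]=1+0=1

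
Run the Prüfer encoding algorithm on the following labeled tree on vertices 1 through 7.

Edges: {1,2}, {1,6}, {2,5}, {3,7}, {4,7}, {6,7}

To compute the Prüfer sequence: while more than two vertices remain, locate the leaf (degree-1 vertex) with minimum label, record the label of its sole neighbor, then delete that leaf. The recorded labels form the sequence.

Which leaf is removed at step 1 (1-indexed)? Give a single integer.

Step 1: current leaves = {3,4,5}. Remove leaf 3 (neighbor: 7).

Answer: 3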